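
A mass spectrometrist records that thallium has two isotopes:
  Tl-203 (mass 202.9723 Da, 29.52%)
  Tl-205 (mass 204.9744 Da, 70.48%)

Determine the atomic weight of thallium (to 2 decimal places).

204.38 Da

Ar = Σ fᵢ·mᵢ = 0.2952 × 202.9723 + 0.7048 × 204.9744
= 59.91742 + 144.46596 = 204.38338 Da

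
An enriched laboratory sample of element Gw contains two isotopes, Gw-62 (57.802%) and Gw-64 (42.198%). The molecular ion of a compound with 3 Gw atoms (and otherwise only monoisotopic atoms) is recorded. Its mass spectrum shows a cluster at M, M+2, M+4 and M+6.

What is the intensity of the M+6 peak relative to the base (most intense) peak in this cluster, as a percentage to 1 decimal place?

17.8%

Binomial terms of (0.57802 + 0.42198)^3: M 0.1931, M+2 0.4230, M+4 0.3088, M+6 0.0751 → M+2 is the base peak.
P(M+2) = C(3,1) × 0.57802^2 × 0.42198^1 = 3 × 0.33410712 × 0.42198 = 0.422960 (base)
P(M+6) = C(3,3) × 0.57802^0 × 0.42198^3 = 1 × 1.0000 × 0.07514076 = 0.075141
Relative intensity = 0.075141 / 0.422960 × 100 = 17.8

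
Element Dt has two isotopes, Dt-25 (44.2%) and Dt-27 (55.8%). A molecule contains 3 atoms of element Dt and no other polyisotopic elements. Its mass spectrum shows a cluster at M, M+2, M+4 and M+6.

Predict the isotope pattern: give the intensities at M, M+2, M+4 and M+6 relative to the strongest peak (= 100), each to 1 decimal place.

The 3 Dt atoms are independent, so intensities follow the terms of (0.442 + 0.558)^3.
P(M) = 0.442^3 = 0.086351
P(M+2) = 3 × 0.442^2 × 0.558^1 = 0.327039
P(M+4) = 3 × 0.442^1 × 0.558^2 = 0.412869
P(M+6) = 0.558^3 = 0.173741
The M+4 peak is largest (0.412869); scaling to 100 gives 20.9 : 79.2 : 100.0 : 42.1.

20.9 : 79.2 : 100.0 : 42.1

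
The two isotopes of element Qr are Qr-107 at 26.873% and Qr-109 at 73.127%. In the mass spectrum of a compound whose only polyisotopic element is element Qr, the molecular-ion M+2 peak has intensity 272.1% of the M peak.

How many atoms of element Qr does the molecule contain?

With n Qr atoms, P(M+2)/P(M) = C(n,1)·p^(n−1)q / p^n = n·q/p = n · 0.73127/0.26873.
n = 2.721 × 0.26873/0.73127 = 1.00 ≈ 1

1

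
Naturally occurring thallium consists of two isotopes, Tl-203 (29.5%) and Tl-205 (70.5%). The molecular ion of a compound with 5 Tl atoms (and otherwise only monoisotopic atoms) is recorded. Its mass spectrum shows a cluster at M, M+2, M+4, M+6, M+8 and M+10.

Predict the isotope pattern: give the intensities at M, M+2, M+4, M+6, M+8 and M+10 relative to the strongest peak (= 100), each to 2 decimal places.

0.61 : 7.33 : 35.02 : 83.69 : 100.00 : 47.80

Each Tl atom is independently Tl-203 (p = 0.295) or Tl-205 (q = 0.705); the cluster is the binomial expansion (p + q)^5.
P(M) = 0.295^5 = 0.002234
P(M+2) = 5 × 0.295^4 × 0.705^1 = 0.026696
P(M+4) = 10 × 0.295^3 × 0.705^2 = 0.127598
P(M+6) = 10 × 0.295^2 × 0.705^3 = 0.304938
P(M+8) = 5 × 0.295^1 × 0.705^4 = 0.364375
P(M+10) = 0.705^5 = 0.174159
The M+8 peak is largest (0.364375); scaling to 100 gives 0.61 : 7.33 : 35.02 : 83.69 : 100.00 : 47.80.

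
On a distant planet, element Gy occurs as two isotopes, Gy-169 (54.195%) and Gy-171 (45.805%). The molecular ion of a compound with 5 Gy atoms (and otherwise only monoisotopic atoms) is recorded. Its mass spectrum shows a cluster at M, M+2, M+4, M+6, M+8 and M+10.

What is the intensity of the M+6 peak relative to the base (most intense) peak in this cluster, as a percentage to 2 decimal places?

84.52%

Term probabilities: M 0.0468, M+2 0.1976, M+4 0.3340, M+6 0.2823, M+8 0.1193, M+10 0.0202. Base peak = M+4.
P(M+4) = C(5,2) × 0.54195^3 × 0.45805^2 = 10 × 0.15917603 × 0.2098098 = 0.333967 (base)
P(M+6) = C(5,3) × 0.54195^2 × 0.45805^3 = 10 × 0.2937098 × 0.09610338 = 0.282265
Relative intensity = 0.282265 / 0.333967 × 100 = 84.52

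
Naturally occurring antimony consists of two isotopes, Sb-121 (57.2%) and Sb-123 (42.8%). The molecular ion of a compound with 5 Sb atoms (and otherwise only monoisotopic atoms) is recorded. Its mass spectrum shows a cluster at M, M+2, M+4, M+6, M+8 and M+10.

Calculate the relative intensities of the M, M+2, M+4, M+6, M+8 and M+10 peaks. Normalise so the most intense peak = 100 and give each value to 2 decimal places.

17.86 : 66.82 : 100.00 : 74.83 : 27.99 : 4.19

The 5 Sb atoms are independent, so intensities follow the terms of (0.572 + 0.428)^5.
P(M) = 0.572^5 = 0.061232
P(M+2) = 5 × 0.572^4 × 0.428^1 = 0.229086
P(M+4) = 10 × 0.572^3 × 0.428^2 = 0.342827
P(M+6) = 10 × 0.572^2 × 0.428^3 = 0.256521
P(M+8) = 5 × 0.572^1 × 0.428^4 = 0.095971
P(M+10) = 0.428^5 = 0.014362
The M+4 peak is largest (0.342827); scaling to 100 gives 17.86 : 66.82 : 100.00 : 74.83 : 27.99 : 4.19.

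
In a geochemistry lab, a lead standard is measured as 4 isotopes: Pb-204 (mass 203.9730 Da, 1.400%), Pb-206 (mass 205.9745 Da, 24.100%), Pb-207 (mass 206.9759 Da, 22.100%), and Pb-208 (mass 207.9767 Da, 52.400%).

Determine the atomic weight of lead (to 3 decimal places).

207.217 Da

Weight each isotope mass by its fractional abundance: 0.01400 × 203.9730 + 0.24100 × 205.9745 + 0.22100 × 206.9759 + 0.52400 × 207.9767
= 2.85562 + 49.63985 + 45.74167 + 108.97979 = 207.21693 Da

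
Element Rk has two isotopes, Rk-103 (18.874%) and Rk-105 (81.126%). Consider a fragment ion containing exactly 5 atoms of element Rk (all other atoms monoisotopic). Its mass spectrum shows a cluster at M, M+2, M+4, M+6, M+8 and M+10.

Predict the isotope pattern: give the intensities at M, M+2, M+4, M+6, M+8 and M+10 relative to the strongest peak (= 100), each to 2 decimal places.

0.06 : 1.26 : 10.83 : 46.53 : 100.00 : 85.97

The 5 Rk atoms are independent, so intensities follow the terms of (0.18874 + 0.81126)^5.
P(M) = 0.18874^5 = 0.000240
P(M+2) = 5 × 0.18874^4 × 0.81126^1 = 0.005147
P(M+4) = 10 × 0.18874^3 × 0.81126^2 = 0.044250
P(M+6) = 10 × 0.18874^2 × 0.81126^3 = 0.190199
P(M+8) = 5 × 0.18874^1 × 0.81126^4 = 0.408765
P(M+10) = 0.81126^5 = 0.351399
The M+8 peak is largest (0.408765); scaling to 100 gives 0.06 : 1.26 : 10.83 : 46.53 : 100.00 : 85.97.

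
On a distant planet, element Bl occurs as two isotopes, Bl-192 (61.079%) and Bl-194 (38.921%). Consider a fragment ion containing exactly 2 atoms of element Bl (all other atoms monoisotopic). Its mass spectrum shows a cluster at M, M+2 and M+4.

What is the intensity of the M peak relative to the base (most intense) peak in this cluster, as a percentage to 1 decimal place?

78.5%

Term probabilities: M 0.3731, M+2 0.4755, M+4 0.1515. Base peak = M+2.
P(M+2) = C(2,1) × 0.61079^1 × 0.38921^1 = 2 × 0.61079 × 0.38921 = 0.475451 (base)
P(M) = C(2,0) × 0.61079^2 × 0.38921^0 = 1 × 0.37306442 × 1.0000 = 0.373064
Relative intensity = 0.373064 / 0.475451 × 100 = 78.5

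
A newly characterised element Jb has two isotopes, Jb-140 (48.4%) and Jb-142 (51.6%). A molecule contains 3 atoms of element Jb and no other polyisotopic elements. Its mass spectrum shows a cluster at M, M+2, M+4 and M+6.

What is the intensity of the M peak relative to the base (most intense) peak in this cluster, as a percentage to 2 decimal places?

29.33%

(0.484 + 0.516)^3 gives M 0.1134, M+2 0.3626, M+4 0.3866, M+6 0.1374; the largest is M+4.
P(M+4) = C(3,2) × 0.484^1 × 0.516^2 = 3 × 0.4840 × 0.266256 = 0.386604 (base)
P(M) = C(3,0) × 0.484^3 × 0.516^0 = 1 × 0.1133799 × 1.0000 = 0.113380
Relative intensity = 0.113380 / 0.386604 × 100 = 29.33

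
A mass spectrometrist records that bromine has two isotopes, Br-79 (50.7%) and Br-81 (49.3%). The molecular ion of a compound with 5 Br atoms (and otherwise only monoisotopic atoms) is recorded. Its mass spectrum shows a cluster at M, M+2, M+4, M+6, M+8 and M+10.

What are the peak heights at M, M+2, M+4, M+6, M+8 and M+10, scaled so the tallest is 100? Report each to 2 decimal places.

10.58 : 51.42 : 100.00 : 97.24 : 47.28 : 9.19

Each Br atom is independently Br-79 (p = 0.507) or Br-81 (q = 0.493); the cluster is the binomial expansion (p + q)^5.
P(M) = 0.507^5 = 0.033500
P(M+2) = 5 × 0.507^4 × 0.493^1 = 0.162873
P(M+4) = 10 × 0.507^3 × 0.493^2 = 0.316751
P(M+6) = 10 × 0.507^2 × 0.493^3 = 0.308004
P(M+8) = 5 × 0.507^1 × 0.493^4 = 0.149750
P(M+10) = 0.493^5 = 0.029123
The M+4 peak is largest (0.316751); scaling to 100 gives 10.58 : 51.42 : 100.00 : 97.24 : 47.28 : 9.19.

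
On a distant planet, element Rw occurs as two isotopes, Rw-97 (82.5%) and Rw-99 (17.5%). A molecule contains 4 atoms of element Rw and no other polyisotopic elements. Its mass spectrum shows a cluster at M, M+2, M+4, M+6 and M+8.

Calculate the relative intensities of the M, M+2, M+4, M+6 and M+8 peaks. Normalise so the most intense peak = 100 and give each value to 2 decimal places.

100.00 : 84.85 : 27.00 : 3.82 : 0.20

Expanding (0.825 + 0.175)^4:
P(M) = 0.825^4 = 0.463250
P(M+2) = 4 × 0.825^3 × 0.175^1 = 0.393061
P(M+4) = 6 × 0.825^2 × 0.175^2 = 0.125065
P(M+6) = 4 × 0.825^1 × 0.175^3 = 0.017686
P(M+8) = 0.175^4 = 0.000938
The M peak is largest (0.463250); scaling to 100 gives 100.00 : 84.85 : 27.00 : 3.82 : 0.20.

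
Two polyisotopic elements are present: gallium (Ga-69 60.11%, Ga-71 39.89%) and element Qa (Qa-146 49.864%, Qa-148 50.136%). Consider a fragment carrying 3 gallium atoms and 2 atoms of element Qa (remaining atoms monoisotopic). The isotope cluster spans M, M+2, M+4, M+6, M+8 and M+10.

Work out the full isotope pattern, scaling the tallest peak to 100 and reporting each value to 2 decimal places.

15.78 : 63.16 : 100.00 : 78.31 : 30.36 : 4.66

Gallium pattern (n=3): 0.21719018 : 0.43239309 : 0.28694328 : 0.06347345
Element Qa pattern (n=2): 0.24864185 : 0.4999963 : 0.25136185
Convolve the two distributions (both contribute in 2-u steps):
  M: 0.21719018×0.24864185 = 0.054003
  M+2: 0.21719018×0.4999963 + 0.43239309×0.24864185 = 0.216105
  M+4: 0.21719018×0.25136185 + 0.43239309×0.4999963 + 0.28694328×0.24864185 = 0.342134
  M+6: 0.43239309×0.25136185 + 0.28694328×0.4999963 + 0.06347345×0.24864185 = 0.267940
  M+8: 0.28694328×0.25136185 + 0.06347345×0.4999963 = 0.103863
  M+10: 0.06347345×0.25136185 = 0.015955
Scale to base peak (0.342134) = 100: 15.78 : 63.16 : 100.00 : 78.31 : 30.36 : 4.66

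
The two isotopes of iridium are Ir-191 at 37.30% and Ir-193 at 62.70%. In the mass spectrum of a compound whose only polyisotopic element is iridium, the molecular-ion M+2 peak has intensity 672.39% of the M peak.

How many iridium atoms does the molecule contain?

4

For n independent Ir atoms, I(M+2)/I(M) = n · (abundance Ir-193) / (abundance Ir-191) = n · 0.6270/0.3730.
n = 6.7239 × 0.3730/0.6270 = 4.00 ≈ 4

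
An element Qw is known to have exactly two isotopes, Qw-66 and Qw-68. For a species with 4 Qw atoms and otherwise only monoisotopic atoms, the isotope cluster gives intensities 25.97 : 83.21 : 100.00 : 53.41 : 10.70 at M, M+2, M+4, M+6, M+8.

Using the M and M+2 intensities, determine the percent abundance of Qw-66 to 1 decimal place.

Write p for the Qw-66 fraction. I(M+2)/I(M) = [C(4,1)·p^3·(1−p)] / p^4 = 4·(1−p)/p = 83.21/25.97 = 3.2041
(1−p)/p = 3.2041/4 = 0.8010  ⇒  p = 1/(1 + 0.8010) = 0.5552
Qw-66: 55.5%, Qw-68: 44.5%.

55.5%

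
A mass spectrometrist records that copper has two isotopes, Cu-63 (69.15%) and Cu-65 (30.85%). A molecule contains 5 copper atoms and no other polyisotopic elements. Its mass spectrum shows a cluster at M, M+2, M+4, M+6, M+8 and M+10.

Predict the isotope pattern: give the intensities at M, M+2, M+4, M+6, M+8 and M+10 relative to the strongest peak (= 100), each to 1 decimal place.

The 5 Cu atoms are independent, so intensities follow the terms of (0.6915 + 0.3085)^5.
P(M) = 0.6915^5 = 0.158111
P(M+2) = 5 × 0.6915^4 × 0.3085^1 = 0.352691
P(M+4) = 10 × 0.6915^3 × 0.3085^2 = 0.314693
P(M+6) = 10 × 0.6915^2 × 0.3085^3 = 0.140394
P(M+8) = 5 × 0.6915^1 × 0.3085^4 = 0.031317
P(M+10) = 0.3085^5 = 0.002794
The M+2 peak is largest (0.352691); scaling to 100 gives 44.8 : 100.0 : 89.2 : 39.8 : 8.9 : 0.8.

44.8 : 100.0 : 89.2 : 39.8 : 8.9 : 0.8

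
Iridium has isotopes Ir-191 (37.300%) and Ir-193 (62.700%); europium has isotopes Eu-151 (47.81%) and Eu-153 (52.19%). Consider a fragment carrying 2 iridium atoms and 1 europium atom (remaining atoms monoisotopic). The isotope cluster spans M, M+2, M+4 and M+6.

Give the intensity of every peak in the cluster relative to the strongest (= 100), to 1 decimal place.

15.4 : 68.6 : 100.0 : 47.5

Iridium pattern (n=2): 0.139129 : 0.467742 : 0.393129
Europium pattern (n=1): 0.4781 : 0.5219
Convolve the two distributions (both contribute in 2-u steps):
  M: 0.139129×0.4781 = 0.066518
  M+2: 0.139129×0.5219 + 0.467742×0.4781 = 0.296239
  M+4: 0.467742×0.5219 + 0.393129×0.4781 = 0.432070
  M+6: 0.393129×0.5219 = 0.205174
Scale to base peak (0.432070) = 100: 15.4 : 68.6 : 100.0 : 47.5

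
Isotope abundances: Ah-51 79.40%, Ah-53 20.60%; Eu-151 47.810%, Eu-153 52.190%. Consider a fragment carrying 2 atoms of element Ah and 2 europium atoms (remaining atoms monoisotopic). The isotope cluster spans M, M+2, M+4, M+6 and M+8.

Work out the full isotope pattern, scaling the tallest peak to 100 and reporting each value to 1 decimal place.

37.0 : 100.0 : 88.5 : 28.3 : 3.0

Element Ah pattern (n=2): 0.630436 : 0.327128 : 0.042436
Europium pattern (n=2): 0.22857961 : 0.49904078 : 0.27237961
Convolve the two distributions (both contribute in 2-u steps):
  M: 0.630436×0.22857961 = 0.144105
  M+2: 0.630436×0.49904078 + 0.327128×0.22857961 = 0.389388
  M+4: 0.630436×0.27237961 + 0.327128×0.49904078 + 0.042436×0.22857961 = 0.344668
  M+6: 0.327128×0.27237961 + 0.042436×0.49904078 = 0.110280
  M+8: 0.042436×0.27237961 = 0.011559
Scale to base peak (0.389388) = 100: 37.0 : 100.0 : 88.5 : 28.3 : 3.0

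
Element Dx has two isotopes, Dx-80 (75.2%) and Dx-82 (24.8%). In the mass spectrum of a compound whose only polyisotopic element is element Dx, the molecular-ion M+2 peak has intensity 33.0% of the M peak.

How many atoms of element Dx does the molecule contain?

1

With n Dx atoms, P(M+2)/P(M) = C(n,1)·p^(n−1)q / p^n = n·q/p = n · 0.248/0.752.
n = 0.330 × 0.752/0.248 = 1.00 ≈ 1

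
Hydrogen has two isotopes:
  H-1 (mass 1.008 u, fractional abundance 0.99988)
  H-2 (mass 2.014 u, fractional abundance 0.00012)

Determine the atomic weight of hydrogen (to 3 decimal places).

Weight each isotope mass by its fractional abundance: 0.99988 × 1.008 + 0.00012 × 2.014
= 1.0079 + 0.0002 = 1.0081 u

1.008 u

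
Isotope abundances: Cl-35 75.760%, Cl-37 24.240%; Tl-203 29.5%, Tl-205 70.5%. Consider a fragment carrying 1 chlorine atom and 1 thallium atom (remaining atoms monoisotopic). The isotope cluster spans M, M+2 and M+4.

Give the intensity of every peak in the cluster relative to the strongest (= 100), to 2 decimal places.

36.90 : 100.00 : 28.22

Chlorine pattern (n=1): 0.7576 : 0.2424
Thallium pattern (n=1): 0.2950 : 0.7050
Convolve the two distributions (both contribute in 2-u steps):
  M: 0.7576×0.2950 = 0.223492
  M+2: 0.7576×0.7050 + 0.2424×0.2950 = 0.605616
  M+4: 0.2424×0.7050 = 0.170892
Scale to base peak (0.605616) = 100: 36.90 : 100.00 : 28.22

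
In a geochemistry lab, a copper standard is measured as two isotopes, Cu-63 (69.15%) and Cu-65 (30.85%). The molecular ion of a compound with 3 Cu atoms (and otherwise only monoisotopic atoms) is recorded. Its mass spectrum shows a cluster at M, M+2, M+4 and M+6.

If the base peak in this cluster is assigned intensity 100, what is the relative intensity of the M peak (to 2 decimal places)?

74.72

(0.6915 + 0.3085)^3 gives M 0.3307, M+2 0.4425, M+4 0.1974, M+6 0.0294; the largest is M+2.
P(M+2) = C(3,1) × 0.6915^2 × 0.3085^1 = 3 × 0.47817225 × 0.3085 = 0.442548 (base)
P(M) = C(3,0) × 0.6915^3 × 0.3085^0 = 1 × 0.33065611 × 1.0000 = 0.330656
Relative intensity = 0.330656 / 0.442548 × 100 = 74.72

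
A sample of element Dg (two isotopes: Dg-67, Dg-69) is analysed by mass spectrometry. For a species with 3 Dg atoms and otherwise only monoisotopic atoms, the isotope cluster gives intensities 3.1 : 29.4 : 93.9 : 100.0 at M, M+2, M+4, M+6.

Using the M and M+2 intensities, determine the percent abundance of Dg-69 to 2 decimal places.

Let p = fractional abundance of Dg-67. I(M+2)/I(M) = [C(3,1)·p^2·(1−p)] / p^3 = 3·(1−p)/p = 29.4/3.1 = 9.4839
(1−p)/p = 9.4839/3 = 3.1613  ⇒  p = 1/(1 + 3.1613) = 0.2403
Dg-67: 24.03%, Dg-69: 75.97%.

75.97%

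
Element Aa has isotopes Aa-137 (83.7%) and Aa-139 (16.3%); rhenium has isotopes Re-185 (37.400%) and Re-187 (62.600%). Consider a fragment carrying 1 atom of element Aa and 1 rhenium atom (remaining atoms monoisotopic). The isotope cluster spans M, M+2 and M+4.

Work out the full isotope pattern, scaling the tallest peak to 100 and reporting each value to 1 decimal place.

53.5 : 100.0 : 17.4

Element Aa pattern (n=1): 0.8370 : 0.1630
Rhenium pattern (n=1): 0.3740 : 0.6260
Convolve the two distributions (both contribute in 2-u steps):
  M: 0.8370×0.3740 = 0.313038
  M+2: 0.8370×0.6260 + 0.1630×0.3740 = 0.584924
  M+4: 0.1630×0.6260 = 0.102038
Scale to base peak (0.584924) = 100: 53.5 : 100.0 : 17.4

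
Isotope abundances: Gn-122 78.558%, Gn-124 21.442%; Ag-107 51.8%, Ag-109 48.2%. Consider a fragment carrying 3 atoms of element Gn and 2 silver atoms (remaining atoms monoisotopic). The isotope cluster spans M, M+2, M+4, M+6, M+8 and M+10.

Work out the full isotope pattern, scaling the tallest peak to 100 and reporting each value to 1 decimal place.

37.3 : 100.0 : 97.5 : 42.7 : 8.6 : 0.7

Element Gn pattern (n=3): 0.48480965 : 0.39697886 : 0.10835333 : 0.00985816
Silver pattern (n=2): 0.268324 : 0.499352 : 0.232324
Convolve the two distributions (both contribute in 2-u steps):
  M: 0.48480965×0.268324 = 0.130086
  M+2: 0.48480965×0.499352 + 0.39697886×0.268324 = 0.348610
  M+4: 0.48480965×0.232324 + 0.39697886×0.499352 + 0.10835333×0.268324 = 0.339939
  M+6: 0.39697886×0.232324 + 0.10835333×0.499352 + 0.00985816×0.268324 = 0.148979
  M+8: 0.10835333×0.232324 + 0.00985816×0.499352 = 0.030096
  M+10: 0.00985816×0.232324 = 0.002290
Scale to base peak (0.348610) = 100: 37.3 : 100.0 : 97.5 : 42.7 : 8.6 : 0.7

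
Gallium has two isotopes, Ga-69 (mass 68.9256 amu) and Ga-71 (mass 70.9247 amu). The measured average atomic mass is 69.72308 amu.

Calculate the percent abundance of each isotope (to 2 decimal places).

Writing the weighted mean with unknown fraction x of Ga-69:
68.9256·x + 70.9247·(1 − x) = 69.72308
(68.9256 − 70.9247)·x = 69.72308 − 70.9247
x = -1.20162 / -1.9991 = 0.60108 → 60.11% Ga-69, 39.89% Ga-71.

Ga-69: 60.11%, Ga-71: 39.89%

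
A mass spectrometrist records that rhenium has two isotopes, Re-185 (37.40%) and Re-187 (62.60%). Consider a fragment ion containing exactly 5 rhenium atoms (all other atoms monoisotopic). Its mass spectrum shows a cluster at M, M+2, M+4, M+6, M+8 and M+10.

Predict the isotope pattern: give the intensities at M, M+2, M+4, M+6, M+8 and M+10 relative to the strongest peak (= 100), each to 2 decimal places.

Expanding (0.3740 + 0.6260)^5:
P(M) = 0.3740^5 = 0.007317
P(M+2) = 5 × 0.3740^4 × 0.6260^1 = 0.061239
P(M+4) = 10 × 0.3740^3 × 0.6260^2 = 0.205005
P(M+6) = 10 × 0.3740^2 × 0.6260^3 = 0.343136
P(M+8) = 5 × 0.3740^1 × 0.6260^4 = 0.287170
P(M+10) = 0.6260^5 = 0.096133
The M+6 peak is largest (0.343136); scaling to 100 gives 2.13 : 17.85 : 59.74 : 100.00 : 83.69 : 28.02.

2.13 : 17.85 : 59.74 : 100.00 : 83.69 : 28.02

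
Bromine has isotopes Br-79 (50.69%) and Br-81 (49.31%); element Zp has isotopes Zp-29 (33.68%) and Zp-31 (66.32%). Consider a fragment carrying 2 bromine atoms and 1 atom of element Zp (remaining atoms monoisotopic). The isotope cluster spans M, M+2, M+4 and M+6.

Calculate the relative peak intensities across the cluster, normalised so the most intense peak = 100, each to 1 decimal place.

Bromine pattern (n=2): 0.25694761 : 0.49990478 : 0.24314761
Element Zp pattern (n=1): 0.3368 : 0.6632
Convolve the two distributions (both contribute in 2-u steps):
  M: 0.25694761×0.3368 = 0.086540
  M+2: 0.25694761×0.6632 + 0.49990478×0.3368 = 0.338776
  M+4: 0.49990478×0.6632 + 0.24314761×0.3368 = 0.413429
  M+6: 0.24314761×0.6632 = 0.161255
Scale to base peak (0.413429) = 100: 20.9 : 81.9 : 100.0 : 39.0

20.9 : 81.9 : 100.0 : 39.0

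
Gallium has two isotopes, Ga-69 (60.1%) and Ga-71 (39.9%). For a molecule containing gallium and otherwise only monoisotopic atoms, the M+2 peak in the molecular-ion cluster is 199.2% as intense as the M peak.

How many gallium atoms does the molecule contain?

3

For n independent Ga atoms, I(M+2)/I(M) = n · (abundance Ga-71) / (abundance Ga-69) = n · 0.399/0.601.
n = 1.992 × 0.601/0.399 = 3.00 ≈ 3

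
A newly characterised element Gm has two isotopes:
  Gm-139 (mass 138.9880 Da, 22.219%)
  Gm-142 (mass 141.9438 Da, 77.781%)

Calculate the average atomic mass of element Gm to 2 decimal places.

141.29 Da

Ar = Σ fᵢ·mᵢ = 0.22219 × 138.9880 + 0.77781 × 141.9438
= 30.88174 + 110.40531 = 141.28705 Da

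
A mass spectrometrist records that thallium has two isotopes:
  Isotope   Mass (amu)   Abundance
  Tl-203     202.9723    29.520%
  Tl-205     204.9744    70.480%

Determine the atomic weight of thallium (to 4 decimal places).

204.3834 amu

Weight each isotope mass by its fractional abundance: 0.29520 × 202.9723 + 0.70480 × 204.9744
= 59.91742 + 144.46596 = 204.38338 amu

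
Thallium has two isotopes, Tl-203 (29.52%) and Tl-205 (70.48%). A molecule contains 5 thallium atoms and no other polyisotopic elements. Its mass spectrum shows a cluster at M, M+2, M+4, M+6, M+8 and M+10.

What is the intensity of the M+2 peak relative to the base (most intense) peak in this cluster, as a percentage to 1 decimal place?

Binomial terms of (0.2952 + 0.7048)^5: M 0.0022, M+2 0.0268, M+4 0.1278, M+6 0.3051, M+8 0.3642, M+10 0.1739 → M+8 is the base peak.
P(M+8) = C(5,4) × 0.2952^1 × 0.7048^4 = 5 × 0.2952 × 0.24675365 = 0.364208 (base)
P(M+2) = C(5,1) × 0.2952^4 × 0.7048^1 = 5 × 0.00759391 × 0.7048 = 0.026761
Relative intensity = 0.026761 / 0.364208 × 100 = 7.3

7.3%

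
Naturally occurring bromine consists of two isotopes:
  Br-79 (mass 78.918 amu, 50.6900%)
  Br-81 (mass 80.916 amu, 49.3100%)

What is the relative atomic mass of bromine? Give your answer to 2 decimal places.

Average mass = Σ (abundance × isotope mass) = 0.506900 × 78.918 + 0.493100 × 80.916
= 40.0035 + 39.8997 = 79.9032 amu

79.90 amu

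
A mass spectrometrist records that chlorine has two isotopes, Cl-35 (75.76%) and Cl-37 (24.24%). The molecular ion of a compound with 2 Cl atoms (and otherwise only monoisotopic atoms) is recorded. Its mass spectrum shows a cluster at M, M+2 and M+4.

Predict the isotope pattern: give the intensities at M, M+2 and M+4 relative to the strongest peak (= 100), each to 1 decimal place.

The 2 Cl atoms are independent, so intensities follow the terms of (0.7576 + 0.2424)^2.
P(M) = 0.7576^2 = 0.573958
P(M+2) = 2 × 0.7576^1 × 0.2424^1 = 0.367284
P(M+4) = 0.2424^2 = 0.058758
The M peak is largest (0.573958); scaling to 100 gives 100.0 : 64.0 : 10.2.

100.0 : 64.0 : 10.2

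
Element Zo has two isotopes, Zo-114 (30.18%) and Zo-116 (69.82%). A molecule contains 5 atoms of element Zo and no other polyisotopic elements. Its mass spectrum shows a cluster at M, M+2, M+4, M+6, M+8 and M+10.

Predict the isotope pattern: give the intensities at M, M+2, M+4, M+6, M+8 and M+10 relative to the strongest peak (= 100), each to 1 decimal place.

Expanding (0.3018 + 0.6982)^5:
P(M) = 0.3018^5 = 0.002504
P(M+2) = 5 × 0.3018^4 × 0.6982^1 = 0.028962
P(M+4) = 10 × 0.3018^3 × 0.6982^2 = 0.134004
P(M+6) = 10 × 0.3018^2 × 0.6982^3 = 0.310012
P(M+8) = 5 × 0.3018^1 × 0.6982^4 = 0.358599
P(M+10) = 0.6982^5 = 0.165920
The M+8 peak is largest (0.358599); scaling to 100 gives 0.7 : 8.1 : 37.4 : 86.5 : 100.0 : 46.3.

0.7 : 8.1 : 37.4 : 86.5 : 100.0 : 46.3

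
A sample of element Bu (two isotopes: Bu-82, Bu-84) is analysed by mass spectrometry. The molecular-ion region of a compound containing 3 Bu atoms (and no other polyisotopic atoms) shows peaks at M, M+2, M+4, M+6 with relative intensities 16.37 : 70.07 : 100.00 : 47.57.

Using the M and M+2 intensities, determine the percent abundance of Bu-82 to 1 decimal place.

Let p = fractional abundance of Bu-82. I(M+2)/I(M) = [C(3,1)·p^2·(1−p)] / p^3 = 3·(1−p)/p = 70.07/16.37 = 4.2804
(1−p)/p = 4.2804/3 = 1.4268  ⇒  p = 1/(1 + 1.4268) = 0.4121
Bu-82: 41.2%, Bu-84: 58.8%.

41.2%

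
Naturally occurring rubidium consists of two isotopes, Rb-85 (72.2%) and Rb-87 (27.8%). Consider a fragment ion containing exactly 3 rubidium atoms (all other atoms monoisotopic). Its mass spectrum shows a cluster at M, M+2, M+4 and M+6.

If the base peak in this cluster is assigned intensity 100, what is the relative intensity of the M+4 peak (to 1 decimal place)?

Binomial terms of (0.722 + 0.278)^3: M 0.3764, M+2 0.4348, M+4 0.1674, M+6 0.0215 → M+2 is the base peak.
P(M+2) = C(3,1) × 0.722^2 × 0.278^1 = 3 × 0.521284 × 0.2780 = 0.434751 (base)
P(M+4) = C(3,2) × 0.722^1 × 0.278^2 = 3 × 0.7220 × 0.077284 = 0.167397
Relative intensity = 0.167397 / 0.434751 × 100 = 38.5

38.5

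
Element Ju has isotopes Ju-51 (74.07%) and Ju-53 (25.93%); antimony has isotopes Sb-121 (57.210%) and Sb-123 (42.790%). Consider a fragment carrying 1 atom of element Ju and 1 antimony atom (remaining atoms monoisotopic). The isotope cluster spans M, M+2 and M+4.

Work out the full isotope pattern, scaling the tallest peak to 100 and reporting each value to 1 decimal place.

91.1 : 100.0 : 23.8

Element Ju pattern (n=1): 0.7407 : 0.2593
Antimony pattern (n=1): 0.5721 : 0.4279
Convolve the two distributions (both contribute in 2-u steps):
  M: 0.7407×0.5721 = 0.423754
  M+2: 0.7407×0.4279 + 0.2593×0.5721 = 0.465291
  M+4: 0.2593×0.4279 = 0.110954
Scale to base peak (0.465291) = 100: 91.1 : 100.0 : 23.8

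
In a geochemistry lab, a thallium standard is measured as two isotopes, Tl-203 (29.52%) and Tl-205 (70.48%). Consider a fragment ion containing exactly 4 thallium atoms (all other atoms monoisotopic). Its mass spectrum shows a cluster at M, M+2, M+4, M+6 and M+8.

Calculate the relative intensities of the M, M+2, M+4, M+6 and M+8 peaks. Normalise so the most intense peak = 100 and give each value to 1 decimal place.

1.8 : 17.5 : 62.8 : 100.0 : 59.7

Each Tl atom is independently Tl-203 (p = 0.2952) or Tl-205 (q = 0.7048); the cluster is the binomial expansion (p + q)^4.
P(M) = 0.2952^4 = 0.007594
P(M+2) = 4 × 0.2952^3 × 0.7048^1 = 0.072523
P(M+4) = 6 × 0.2952^2 × 0.7048^2 = 0.259726
P(M+6) = 4 × 0.2952^1 × 0.7048^3 = 0.413403
P(M+8) = 0.7048^4 = 0.246754
The M+6 peak is largest (0.413403); scaling to 100 gives 1.8 : 17.5 : 62.8 : 100.0 : 59.7.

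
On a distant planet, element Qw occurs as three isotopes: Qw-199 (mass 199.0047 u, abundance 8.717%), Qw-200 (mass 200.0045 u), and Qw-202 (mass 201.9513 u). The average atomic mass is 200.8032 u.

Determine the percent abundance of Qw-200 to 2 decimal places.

Let x and y be the fractions of Qw-200 and Qw-202. Then x + y = 1 − 0.08717 = 0.91283 and 200.0045x + 201.9513y = 200.8032 − 0.08717×199.0047 = 183.455960301.
Substituting: 200.0045x + 201.9513(0.91283 − x) = 183.455960301
(200.0045 − 201.9513)x = -0.891244878  ⇒  x = 0.45780, y = 0.45503
Qw-200: 45.78%, Qw-202: 45.50%.

45.78%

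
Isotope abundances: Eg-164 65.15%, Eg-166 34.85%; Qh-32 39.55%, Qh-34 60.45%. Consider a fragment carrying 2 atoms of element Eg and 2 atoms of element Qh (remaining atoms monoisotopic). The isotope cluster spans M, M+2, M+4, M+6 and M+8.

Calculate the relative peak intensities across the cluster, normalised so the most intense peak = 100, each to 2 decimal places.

16.97 : 70.03 : 100.00 : 57.26 : 11.34

Element Eg pattern (n=2): 0.42445225 : 0.4540955 : 0.12145225
Element Qh pattern (n=2): 0.15642025 : 0.4781595 : 0.36542025
Convolve the two distributions (both contribute in 2-u steps):
  M: 0.42445225×0.15642025 = 0.066393
  M+2: 0.42445225×0.4781595 + 0.4540955×0.15642025 = 0.273986
  M+4: 0.42445225×0.36542025 + 0.4540955×0.4781595 + 0.12145225×0.15642025 = 0.391231
  M+6: 0.4540955×0.36542025 + 0.12145225×0.4781595 = 0.224009
  M+8: 0.12145225×0.36542025 = 0.044381
Scale to base peak (0.391231) = 100: 16.97 : 70.03 : 100.00 : 57.26 : 11.34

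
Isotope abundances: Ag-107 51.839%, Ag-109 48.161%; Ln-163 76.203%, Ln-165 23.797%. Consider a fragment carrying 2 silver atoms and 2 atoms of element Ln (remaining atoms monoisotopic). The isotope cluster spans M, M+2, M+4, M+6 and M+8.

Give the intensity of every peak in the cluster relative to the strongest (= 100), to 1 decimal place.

Silver pattern (n=2): 0.26872819 : 0.49932362 : 0.23194819
Element Ln pattern (n=2): 0.58068972 : 0.36268056 : 0.05662972
Convolve the two distributions (both contribute in 2-u steps):
  M: 0.26872819×0.58068972 = 0.156048
  M+2: 0.26872819×0.36268056 + 0.49932362×0.58068972 = 0.387415
  M+4: 0.26872819×0.05662972 + 0.49932362×0.36268056 + 0.23194819×0.58068972 = 0.331003
  M+6: 0.49932362×0.05662972 + 0.23194819×0.36268056 = 0.112400
  M+8: 0.23194819×0.05662972 = 0.013135
Scale to base peak (0.387415) = 100: 40.3 : 100.0 : 85.4 : 29.0 : 3.4

40.3 : 100.0 : 85.4 : 29.0 : 3.4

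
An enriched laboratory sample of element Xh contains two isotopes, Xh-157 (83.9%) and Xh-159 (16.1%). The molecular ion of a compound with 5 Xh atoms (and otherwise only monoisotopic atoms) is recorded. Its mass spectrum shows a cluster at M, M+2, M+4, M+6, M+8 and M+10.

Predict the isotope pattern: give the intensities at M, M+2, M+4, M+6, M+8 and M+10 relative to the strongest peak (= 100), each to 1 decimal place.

The 5 Xh atoms are independent, so intensities follow the terms of (0.839 + 0.161)^5.
P(M) = 0.839^5 = 0.415729
P(M+2) = 5 × 0.839^4 × 0.161^1 = 0.398881
P(M+4) = 10 × 0.839^3 × 0.161^2 = 0.153087
P(M+6) = 10 × 0.839^2 × 0.161^3 = 0.029377
P(M+8) = 5 × 0.839^1 × 0.161^4 = 0.002819
P(M+10) = 0.161^5 = 0.000108
The M peak is largest (0.415729); scaling to 100 gives 100.0 : 95.9 : 36.8 : 7.1 : 0.7 : 0.0.

100.0 : 95.9 : 36.8 : 7.1 : 0.7 : 0.0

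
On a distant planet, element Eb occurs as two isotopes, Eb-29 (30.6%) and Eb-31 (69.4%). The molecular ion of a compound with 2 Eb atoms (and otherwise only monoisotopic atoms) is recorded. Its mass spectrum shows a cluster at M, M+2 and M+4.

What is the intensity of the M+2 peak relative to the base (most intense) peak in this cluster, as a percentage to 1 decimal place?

(0.306 + 0.694)^2 gives M 0.0936, M+2 0.4247, M+4 0.4816; the largest is M+4.
P(M+4) = C(2,2) × 0.306^0 × 0.694^2 = 1 × 1.0000 × 0.481636 = 0.481636 (base)
P(M+2) = C(2,1) × 0.306^1 × 0.694^1 = 2 × 0.3060 × 0.6940 = 0.424728
Relative intensity = 0.424728 / 0.481636 × 100 = 88.2

88.2%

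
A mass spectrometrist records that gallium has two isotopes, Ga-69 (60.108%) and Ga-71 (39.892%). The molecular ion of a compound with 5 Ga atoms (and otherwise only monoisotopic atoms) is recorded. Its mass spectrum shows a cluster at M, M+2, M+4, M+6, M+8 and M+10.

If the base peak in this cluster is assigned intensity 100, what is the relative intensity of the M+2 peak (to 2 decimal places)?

75.34

Term probabilities: M 0.0785, M+2 0.2604, M+4 0.3456, M+6 0.2294, M+8 0.0761, M+10 0.0101. Base peak = M+4.
P(M+4) = C(5,2) × 0.60108^3 × 0.39892^2 = 10 × 0.2171685 × 0.15913717 = 0.345596 (base)
P(M+2) = C(5,1) × 0.60108^4 × 0.39892^1 = 5 × 0.13053564 × 0.39892 = 0.260366
Relative intensity = 0.260366 / 0.345596 × 100 = 75.34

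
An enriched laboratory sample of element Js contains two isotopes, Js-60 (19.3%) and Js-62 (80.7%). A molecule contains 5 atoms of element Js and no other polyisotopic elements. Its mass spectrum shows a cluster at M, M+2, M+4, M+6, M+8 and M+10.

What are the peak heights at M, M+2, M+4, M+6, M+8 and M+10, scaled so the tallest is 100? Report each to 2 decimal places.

0.07 : 1.37 : 11.44 : 47.83 : 100.00 : 83.63

The 5 Js atoms are independent, so intensities follow the terms of (0.193 + 0.807)^5.
P(M) = 0.193^5 = 0.000268
P(M+2) = 5 × 0.193^4 × 0.807^1 = 0.005599
P(M+4) = 10 × 0.193^3 × 0.807^2 = 0.046819
P(M+6) = 10 × 0.193^2 × 0.807^3 = 0.195765
P(M+8) = 5 × 0.193^1 × 0.807^4 = 0.409281
P(M+10) = 0.807^5 = 0.342269
The M+8 peak is largest (0.409281); scaling to 100 gives 0.07 : 1.37 : 11.44 : 47.83 : 100.00 : 83.63.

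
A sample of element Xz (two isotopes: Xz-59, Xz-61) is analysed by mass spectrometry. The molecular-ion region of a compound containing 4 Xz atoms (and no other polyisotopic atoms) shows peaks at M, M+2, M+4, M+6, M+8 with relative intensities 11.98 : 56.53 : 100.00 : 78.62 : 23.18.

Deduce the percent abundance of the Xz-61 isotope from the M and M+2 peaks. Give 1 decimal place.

54.1%

If p is the fraction of Xz that is Xz-59, then I(M+2)/I(M) = [C(4,1)·p^3·(1−p)] / p^4 = 4·(1−p)/p = 56.53/11.98 = 4.7187
(1−p)/p = 4.7187/4 = 1.1797  ⇒  p = 1/(1 + 1.1797) = 0.4588
Xz-59: 45.9%, Xz-61: 54.1%.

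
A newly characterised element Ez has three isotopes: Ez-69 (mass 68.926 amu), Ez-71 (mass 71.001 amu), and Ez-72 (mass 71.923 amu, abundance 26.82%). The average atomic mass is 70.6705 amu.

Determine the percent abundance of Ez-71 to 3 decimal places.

45.335%

Let x and y be the fractions of Ez-69 and Ez-71. Then x + y = 1 − 0.2682 = 0.7318 and 68.926x + 71.001y = 70.6705 − 0.2682×71.923 = 51.3807514.
Substituting: 68.926x + 71.001(0.7318 − x) = 51.3807514
(68.926 − 71.001)x = -0.5777804  ⇒  x = 0.27845, y = 0.45335
Ez-69: 27.845%, Ez-71: 45.335%.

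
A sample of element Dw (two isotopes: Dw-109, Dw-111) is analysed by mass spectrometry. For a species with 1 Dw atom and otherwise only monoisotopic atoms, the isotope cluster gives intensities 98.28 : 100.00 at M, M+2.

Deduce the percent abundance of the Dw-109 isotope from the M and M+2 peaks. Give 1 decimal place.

Write p for the Dw-109 fraction. I(M+2)/I(M) = [C(1,1)·p^0·(1−p)] / p^1 = 1·(1−p)/p = 100.00/98.28 = 1.0175
(1−p)/p = 1.0175/1 = 1.0175  ⇒  p = 1/(1 + 1.0175) = 0.4957
Dw-109: 49.6%, Dw-111: 50.4%.

49.6%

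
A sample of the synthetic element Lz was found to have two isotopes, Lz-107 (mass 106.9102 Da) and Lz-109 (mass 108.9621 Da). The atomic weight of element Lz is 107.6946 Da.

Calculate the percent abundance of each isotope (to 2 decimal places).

Lz-107: 61.77%, Lz-109: 38.23%

With x = fraction of Lz-107 (so Lz-109 is 1 − x):
106.9102·x + 108.9621·(1 − x) = 107.6946
(106.9102 − 108.9621)·x = 107.6946 − 108.9621
x = -1.2675 / -2.0519 = 0.61772 → 61.77% Lz-107, 38.23% Lz-109.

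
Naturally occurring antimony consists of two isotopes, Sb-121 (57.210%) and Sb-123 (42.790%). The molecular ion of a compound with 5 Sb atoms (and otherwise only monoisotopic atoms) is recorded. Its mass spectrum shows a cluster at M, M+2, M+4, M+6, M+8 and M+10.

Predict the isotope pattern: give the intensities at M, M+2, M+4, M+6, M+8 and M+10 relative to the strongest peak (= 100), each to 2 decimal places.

17.88 : 66.85 : 100.00 : 74.79 : 27.97 : 4.18

Expanding (0.57210 + 0.42790)^5:
P(M) = 0.57210^5 = 0.061286
P(M+2) = 5 × 0.57210^4 × 0.42790^1 = 0.229192
P(M+4) = 10 × 0.57210^3 × 0.42790^2 = 0.342847
P(M+6) = 10 × 0.57210^2 × 0.42790^3 = 0.256431
P(M+8) = 5 × 0.57210^1 × 0.42790^4 = 0.095898
P(M+10) = 0.42790^5 = 0.014345
The M+4 peak is largest (0.342847); scaling to 100 gives 17.88 : 66.85 : 100.00 : 74.79 : 27.97 : 4.18.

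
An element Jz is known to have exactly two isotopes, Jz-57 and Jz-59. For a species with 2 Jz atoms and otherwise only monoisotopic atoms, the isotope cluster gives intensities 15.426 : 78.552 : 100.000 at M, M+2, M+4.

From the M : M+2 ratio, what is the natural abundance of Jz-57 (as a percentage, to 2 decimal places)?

If p is the fraction of Jz that is Jz-57, then I(M+2)/I(M) = [C(2,1)·p^1·(1−p)] / p^2 = 2·(1−p)/p = 78.552/15.426 = 5.0922
(1−p)/p = 5.0922/2 = 2.5461  ⇒  p = 1/(1 + 2.5461) = 0.2820
Jz-57: 28.20%, Jz-59: 71.80%.

28.20%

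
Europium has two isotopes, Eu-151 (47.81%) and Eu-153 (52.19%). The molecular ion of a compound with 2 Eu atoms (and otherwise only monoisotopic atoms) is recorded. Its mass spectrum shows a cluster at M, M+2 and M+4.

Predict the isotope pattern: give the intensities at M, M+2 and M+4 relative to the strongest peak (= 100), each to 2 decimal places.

Expanding (0.4781 + 0.5219)^2:
P(M) = 0.4781^2 = 0.228580
P(M+2) = 2 × 0.4781^1 × 0.5219^1 = 0.499041
P(M+4) = 0.5219^2 = 0.272380
The M+2 peak is largest (0.499041); scaling to 100 gives 45.80 : 100.00 : 54.58.

45.80 : 100.00 : 54.58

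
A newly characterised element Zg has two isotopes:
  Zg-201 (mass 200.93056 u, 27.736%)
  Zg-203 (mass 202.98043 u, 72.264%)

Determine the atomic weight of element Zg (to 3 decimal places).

The abundance-weighted mean is 0.27736 × 200.93056 + 0.72264 × 202.98043
= 55.730100 + 146.681778 = 202.411878 u

202.412 u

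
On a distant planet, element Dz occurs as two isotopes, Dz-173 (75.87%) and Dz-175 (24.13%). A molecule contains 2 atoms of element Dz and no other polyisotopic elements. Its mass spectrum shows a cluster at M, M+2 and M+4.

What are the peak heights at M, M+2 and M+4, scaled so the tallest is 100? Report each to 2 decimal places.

100.00 : 63.61 : 10.12

Each Dz atom is independently Dz-173 (p = 0.7587) or Dz-175 (q = 0.2413); the cluster is the binomial expansion (p + q)^2.
P(M) = 0.7587^2 = 0.575626
P(M+2) = 2 × 0.7587^1 × 0.2413^1 = 0.366149
P(M+4) = 0.2413^2 = 0.058226
The M peak is largest (0.575626); scaling to 100 gives 100.00 : 63.61 : 10.12.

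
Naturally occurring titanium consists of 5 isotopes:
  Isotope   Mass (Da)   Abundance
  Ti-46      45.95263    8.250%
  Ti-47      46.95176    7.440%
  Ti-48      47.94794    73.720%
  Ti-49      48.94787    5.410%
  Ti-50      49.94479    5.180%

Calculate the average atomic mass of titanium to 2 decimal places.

47.87 Da

Average mass = Σ (abundance × isotope mass) = 0.08250 × 45.95263 + 0.07440 × 46.95176 + 0.73720 × 47.94794 + 0.05410 × 48.94787 + 0.05180 × 49.94479
= 3.791092 + 3.493211 + 35.347221 + 2.648080 + 2.587140 = 47.866744 Da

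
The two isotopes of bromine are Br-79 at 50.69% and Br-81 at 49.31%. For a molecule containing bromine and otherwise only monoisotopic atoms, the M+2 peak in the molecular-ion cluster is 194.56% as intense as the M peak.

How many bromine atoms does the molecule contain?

The M+2/M ratio from n Br atoms is n · q/p = n · 0.4931/0.5069.
n = 1.9456 × 0.5069/0.4931 = 2.00 ≈ 2

2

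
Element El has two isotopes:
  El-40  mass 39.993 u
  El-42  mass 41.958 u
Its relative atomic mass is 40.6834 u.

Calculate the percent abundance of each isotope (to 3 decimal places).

Let x be the fractional abundance of El-40; then El-42 has abundance 1 − x.
39.993·x + 41.958·(1 − x) = 40.6834
(39.993 − 41.958)·x = 40.6834 − 41.958
x = -1.2746 / -1.965 = 0.64865 → 64.865% El-40, 35.135% El-42.

El-40: 64.865%, El-42: 35.135%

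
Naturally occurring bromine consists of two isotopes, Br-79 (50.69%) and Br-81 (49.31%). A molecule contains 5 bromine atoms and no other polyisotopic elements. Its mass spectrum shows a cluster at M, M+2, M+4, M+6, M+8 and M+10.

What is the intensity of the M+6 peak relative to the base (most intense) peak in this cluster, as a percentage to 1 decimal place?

(0.5069 + 0.4931)^5 gives M 0.0335, M+2 0.1628, M+4 0.3167, M+6 0.3081, M+8 0.1498, M+10 0.0292; the largest is M+4.
P(M+4) = C(5,2) × 0.5069^3 × 0.4931^2 = 10 × 0.13024674 × 0.24314761 = 0.316692 (base)
P(M+6) = C(5,3) × 0.5069^2 × 0.4931^3 = 10 × 0.25694761 × 0.11989609 = 0.308070
Relative intensity = 0.308070 / 0.316692 × 100 = 97.3

97.3%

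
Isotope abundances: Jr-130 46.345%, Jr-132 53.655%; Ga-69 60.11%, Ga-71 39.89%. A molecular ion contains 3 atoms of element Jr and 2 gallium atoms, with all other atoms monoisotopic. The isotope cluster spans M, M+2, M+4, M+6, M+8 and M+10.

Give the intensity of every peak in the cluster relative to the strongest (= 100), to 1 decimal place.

Element Jr pattern (n=3): 0.09954253 : 0.34573013 : 0.40026216 : 0.15446518
Gallium pattern (n=2): 0.36132121 : 0.47955758 : 0.15912121
Convolve the two distributions (both contribute in 2-u steps):
  M: 0.09954253×0.36132121 = 0.035967
  M+2: 0.09954253×0.47955758 + 0.34573013×0.36132121 = 0.172656
  M+4: 0.09954253×0.15912121 + 0.34573013×0.47955758 + 0.40026216×0.36132121 = 0.326260
  M+6: 0.34573013×0.15912121 + 0.40026216×0.47955758 + 0.15446518×0.36132121 = 0.302773
  M+8: 0.40026216×0.15912121 + 0.15446518×0.47955758 = 0.137765
  M+10: 0.15446518×0.15912121 = 0.024579
Scale to base peak (0.326260) = 100: 11.0 : 52.9 : 100.0 : 92.8 : 42.2 : 7.5

11.0 : 52.9 : 100.0 : 92.8 : 42.2 : 7.5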